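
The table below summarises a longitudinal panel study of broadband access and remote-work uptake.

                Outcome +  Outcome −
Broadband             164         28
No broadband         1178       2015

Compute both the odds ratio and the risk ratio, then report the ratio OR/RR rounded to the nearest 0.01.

4.33

Cells: a = 164, b = 28, c = 1178, d = 2015.
OR = (164·2015)/(28·1178) = 330460/32984 = 10.01880
Risk in exposed = 164/192 = 0.85417; risk in unexposed = 1178/3193 = 0.36893; RR = 2.31524
OR/RR = 10.01880 / 2.31524 = 4.32732
The outcome is not rare, so the OR lies further from 1 than the RR.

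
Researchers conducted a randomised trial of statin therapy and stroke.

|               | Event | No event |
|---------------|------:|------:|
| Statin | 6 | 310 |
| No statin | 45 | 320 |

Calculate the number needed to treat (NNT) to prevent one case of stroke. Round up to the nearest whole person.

Risk in treated group = 6/316 = 0.01899; risk in control = 45/365 = 0.12329.
Absolute risk reduction = 0.12329 − 0.01899 = 0.10430
NNT = 1 / ARR = 1 / 0.10430 = 9.588 → round up → 10

10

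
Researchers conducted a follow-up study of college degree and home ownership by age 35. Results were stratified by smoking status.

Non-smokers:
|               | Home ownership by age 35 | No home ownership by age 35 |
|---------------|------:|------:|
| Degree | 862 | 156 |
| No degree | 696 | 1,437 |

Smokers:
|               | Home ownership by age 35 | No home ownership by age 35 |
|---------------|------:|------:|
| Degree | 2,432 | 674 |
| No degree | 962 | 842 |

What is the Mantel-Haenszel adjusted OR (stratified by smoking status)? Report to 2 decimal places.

4.87

OR_MH = Σ(aᵢdᵢ/nᵢ) / Σ(bᵢcᵢ/nᵢ), where nᵢ is the stratum total.
Stratum 1 (Non-smokers): n = 3151; a·d/n = 862·1437/3151 = 393.1114; b·c/n = 156·696/3151 = 34.4576
Stratum 2 (Smokers): n = 4910; a·d/n = 2432·842/4910 = 417.0558; b·c/n = 674·962/4910 = 132.0546
OR_MH = (393.1114 + 417.0558) / (34.4576 + 132.0546) = 810.1672 / 166.5122 = 4.86551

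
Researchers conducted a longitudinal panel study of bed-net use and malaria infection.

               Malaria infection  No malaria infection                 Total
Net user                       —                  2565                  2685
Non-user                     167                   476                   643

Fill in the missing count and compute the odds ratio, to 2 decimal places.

The missing cell is in the exposed row: 2685 − 2565 = 120.
So a = 120, b = 2565, c = 167, d = 476.
OR = (a·d)/(b·c) = (120 × 476) / (2565 × 167) = 57120 / 428355 = 0.13335

0.13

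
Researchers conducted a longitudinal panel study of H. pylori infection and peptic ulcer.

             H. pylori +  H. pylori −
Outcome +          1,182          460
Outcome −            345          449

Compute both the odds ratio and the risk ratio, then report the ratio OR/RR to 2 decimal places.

Reading the table with exposure as columns: a = 1182 (H. pylori +, case), b = 345 (H. pylori +, non-case), c = 460 (H. pylori −, case), d = 449.
OR = (1182·449)/(345·460) = 530718/158700 = 3.34416
Risk in exposed = 1182/1527 = 0.77407; risk in unexposed = 460/909 = 0.50605; RR = 1.52962
OR/RR = 3.34416 / 1.52962 = 2.18626
The outcome is not rare, so the OR lies further from 1 than the RR.

2.19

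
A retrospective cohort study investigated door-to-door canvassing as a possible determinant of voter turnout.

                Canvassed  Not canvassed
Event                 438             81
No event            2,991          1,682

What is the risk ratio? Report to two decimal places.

Reading the table with exposure as columns: a = 438 (Canvassed, case), b = 2991 (Canvassed, non-case), c = 81 (Not canvassed, case), d = 1682.
Risk in exposed = 438/3429 = 0.12773; risk in unexposed = 81/1763 = 0.04594.
RR = 0.12773 / 0.04594 = 2.78019
The risk among the exposed is 2.78 times that among the unexposed.

2.78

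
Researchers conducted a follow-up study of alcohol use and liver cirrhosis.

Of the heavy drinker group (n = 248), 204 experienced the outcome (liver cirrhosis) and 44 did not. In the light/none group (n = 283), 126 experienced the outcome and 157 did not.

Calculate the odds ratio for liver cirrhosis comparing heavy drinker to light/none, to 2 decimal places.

5.78

From the description: a = 204, b = 44, c = 126, d = 157.
OR = (a·d)/(b·c) = (204 × 157) / (44 × 126) = 32028 / 5544 = 5.77706
The odds of liver cirrhosis are about 5.78 times as high in the heavy drinker group.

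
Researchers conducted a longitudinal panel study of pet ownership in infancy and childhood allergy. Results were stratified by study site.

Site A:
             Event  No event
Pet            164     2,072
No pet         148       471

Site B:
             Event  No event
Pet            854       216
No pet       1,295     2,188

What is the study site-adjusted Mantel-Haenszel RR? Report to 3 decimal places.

1.639

RR_MH = Σ(aᵢ·n₀ᵢ/nᵢ) / Σ(cᵢ·n₁ᵢ/nᵢ), with n₁ᵢ = aᵢ+bᵢ (exposed), n₀ᵢ = cᵢ+dᵢ (unexposed), nᵢ = n₁ᵢ+n₀ᵢ.
Stratum 1 (Site A): n₁ = 2236, n₀ = 619, n = 2855; a·n₀/n = 164·619/2855 = 35.5573; c·n₁/n = 148·2236/2855 = 115.9117
Stratum 2 (Site B): n₁ = 1070, n₀ = 3483, n = 4553; a·n₀/n = 854·3483/4553 = 653.3016; c·n₁/n = 1295·1070/4553 = 304.3378
RR_MH = (35.5573 + 653.3016) / (115.9117 + 304.3378) = 688.8588 / 420.2495 = 1.63917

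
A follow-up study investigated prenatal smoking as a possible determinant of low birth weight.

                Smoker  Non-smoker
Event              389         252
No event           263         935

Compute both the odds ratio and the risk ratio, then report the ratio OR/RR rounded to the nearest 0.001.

Reading the table with exposure as columns: a = 389 (Smoker, case), b = 263 (Smoker, non-case), c = 252 (Non-smoker, case), d = 935.
OR = (389·935)/(263·252) = 363715/66276 = 5.48788
Risk in exposed = 389/652 = 0.59663; risk in unexposed = 252/1187 = 0.21230; RR = 2.81030
OR/RR = 5.48788 / 2.81030 = 1.95278
The outcome is not rare, so the OR lies further from 1 than the RR.

1.953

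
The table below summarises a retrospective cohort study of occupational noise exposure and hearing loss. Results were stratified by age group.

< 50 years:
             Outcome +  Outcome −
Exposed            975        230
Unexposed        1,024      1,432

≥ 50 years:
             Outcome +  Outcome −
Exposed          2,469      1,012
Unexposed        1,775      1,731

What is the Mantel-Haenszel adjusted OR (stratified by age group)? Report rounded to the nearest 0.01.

OR_MH = Σ(aᵢdᵢ/nᵢ) / Σ(bᵢcᵢ/nᵢ), where nᵢ is the stratum total.
Stratum 1 (< 50 years): n = 3661; a·d/n = 975·1432/3661 = 381.3712; b·c/n = 230·1024/3661 = 64.3321
Stratum 2 (≥ 50 years): n = 6987; a·d/n = 2469·1731/6987 = 611.6844; b·c/n = 1012·1775/6987 = 257.0917
OR_MH = (381.3712 + 611.6844) / (64.3321 + 257.0917) = 993.0556 / 321.4239 = 3.08955

3.09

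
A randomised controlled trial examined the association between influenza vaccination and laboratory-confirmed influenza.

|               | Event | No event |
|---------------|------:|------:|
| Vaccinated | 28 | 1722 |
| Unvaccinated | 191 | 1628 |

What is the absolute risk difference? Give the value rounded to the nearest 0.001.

-0.089

Cells: a = 28, b = 1722, c = 191, d = 1628.
Risk in exposed = 28/1750 = 0.016000; risk in unexposed = 191/1819 = 0.105003.
Risk difference = 0.016000 − 0.105003 = -0.089003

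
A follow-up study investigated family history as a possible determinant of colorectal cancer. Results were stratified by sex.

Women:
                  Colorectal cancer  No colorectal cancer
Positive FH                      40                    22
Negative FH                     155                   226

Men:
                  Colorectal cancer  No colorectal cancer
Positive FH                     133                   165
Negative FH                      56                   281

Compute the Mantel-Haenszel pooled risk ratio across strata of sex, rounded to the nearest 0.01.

RR_MH = Σ(aᵢ·n₀ᵢ/nᵢ) / Σ(cᵢ·n₁ᵢ/nᵢ), with n₁ᵢ = aᵢ+bᵢ (exposed), n₀ᵢ = cᵢ+dᵢ (unexposed), nᵢ = n₁ᵢ+n₀ᵢ.
Stratum 1 (Women): n₁ = 62, n₀ = 381, n = 443; a·n₀/n = 40·381/443 = 34.4018; c·n₁/n = 155·62/443 = 21.6930
Stratum 2 (Men): n₁ = 298, n₀ = 337, n = 635; a·n₀/n = 133·337/635 = 70.5843; c·n₁/n = 56·298/635 = 26.2803
RR_MH = (34.4018 + 70.5843) / (21.6930 + 26.2803) = 104.9861 / 47.9733 = 2.18843

2.19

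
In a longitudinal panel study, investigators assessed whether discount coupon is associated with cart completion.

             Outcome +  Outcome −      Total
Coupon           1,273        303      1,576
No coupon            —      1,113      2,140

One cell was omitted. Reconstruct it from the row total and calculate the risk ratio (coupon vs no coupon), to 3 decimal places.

The missing cell is in the unexposed row: 2140 − 1113 = 1027.
So a = 1273, b = 303, c = 1027, d = 1113.
RR = [a/(a+b)] / [c/(c+d)] = (1273/1576) / (1027/2140) = 0.80774/0.47991 = 1.68312

1.683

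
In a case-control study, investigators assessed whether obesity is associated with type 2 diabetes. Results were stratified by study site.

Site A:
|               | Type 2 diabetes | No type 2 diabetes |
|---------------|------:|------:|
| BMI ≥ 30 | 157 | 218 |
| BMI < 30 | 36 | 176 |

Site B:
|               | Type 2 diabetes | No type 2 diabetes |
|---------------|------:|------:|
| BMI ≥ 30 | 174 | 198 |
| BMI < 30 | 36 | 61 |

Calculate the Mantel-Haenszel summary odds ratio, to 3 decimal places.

OR_MH = Σ(aᵢdᵢ/nᵢ) / Σ(bᵢcᵢ/nᵢ), where nᵢ is the stratum total.
Stratum 1 (Site A): n = 587; a·d/n = 157·176/587 = 47.0733; b·c/n = 218·36/587 = 13.3697
Stratum 2 (Site B): n = 469; a·d/n = 174·61/469 = 22.6311; b·c/n = 198·36/469 = 15.1983
OR_MH = (47.0733 + 22.6311) / (13.3697 + 15.1983) = 69.7044 / 28.5680 = 2.43995

2.440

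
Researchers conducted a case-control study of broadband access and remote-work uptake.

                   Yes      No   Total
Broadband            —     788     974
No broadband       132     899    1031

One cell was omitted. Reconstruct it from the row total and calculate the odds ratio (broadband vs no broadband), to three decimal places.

The missing cell is in the exposed row: 974 − 788 = 186.
So a = 186, b = 788, c = 132, d = 899.
OR = (a·d)/(b·c) = (186 × 899) / (788 × 132) = 167214 / 104016 = 1.60758

1.608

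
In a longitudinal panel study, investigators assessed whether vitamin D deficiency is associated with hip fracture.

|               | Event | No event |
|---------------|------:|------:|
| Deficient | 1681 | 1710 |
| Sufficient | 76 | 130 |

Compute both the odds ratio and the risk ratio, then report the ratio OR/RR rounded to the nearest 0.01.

Cells: a = 1681, b = 1710, c = 76, d = 130.
OR = (1681·130)/(1710·76) = 218530/129960 = 1.68152
Risk in exposed = 1681/3391 = 0.49572; risk in unexposed = 76/206 = 0.36893; RR = 1.34367
OR/RR = 1.68152 / 1.34367 = 1.25143
The outcome is not rare, so the OR lies further from 1 than the RR.

1.25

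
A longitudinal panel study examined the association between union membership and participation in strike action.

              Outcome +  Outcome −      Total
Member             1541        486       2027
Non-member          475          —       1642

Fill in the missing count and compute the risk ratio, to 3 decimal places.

2.628

The missing cell is in the unexposed row: 1642 − 475 = 1167.
So a = 1541, b = 486, c = 475, d = 1167.
RR = [a/(a+b)] / [c/(c+d)] = (1541/2027) / (475/1642) = 0.76024/0.28928 = 2.62802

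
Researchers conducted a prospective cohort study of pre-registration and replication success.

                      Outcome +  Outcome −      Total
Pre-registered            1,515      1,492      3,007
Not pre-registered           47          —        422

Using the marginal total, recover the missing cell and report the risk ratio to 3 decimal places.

4.524

The missing cell is in the unexposed row: 422 − 47 = 375.
So a = 1515, b = 1492, c = 47, d = 375.
RR = [a/(a+b)] / [c/(c+d)] = (1515/3007) / (47/422) = 0.50382/0.11137 = 4.52370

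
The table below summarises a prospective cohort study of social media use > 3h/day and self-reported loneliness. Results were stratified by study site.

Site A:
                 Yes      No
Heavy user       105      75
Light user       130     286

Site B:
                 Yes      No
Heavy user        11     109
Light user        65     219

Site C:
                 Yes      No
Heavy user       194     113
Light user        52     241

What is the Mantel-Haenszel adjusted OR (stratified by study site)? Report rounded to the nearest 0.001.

OR_MH = Σ(aᵢdᵢ/nᵢ) / Σ(bᵢcᵢ/nᵢ), where nᵢ is the stratum total.
Stratum 1 (Site A): n = 596; a·d/n = 105·286/596 = 50.3859; b·c/n = 75·130/596 = 16.3591
Stratum 2 (Site B): n = 404; a·d/n = 11·219/404 = 5.9629; b·c/n = 109·65/404 = 17.5371
Stratum 3 (Site C): n = 600; a·d/n = 194·241/600 = 77.9233; b·c/n = 113·52/600 = 9.7933
OR_MH = (50.3859 + 5.9629 + 77.9233) / (16.3591 + 17.5371 + 9.7933) = 134.2721 / 43.6895 = 3.07333

3.073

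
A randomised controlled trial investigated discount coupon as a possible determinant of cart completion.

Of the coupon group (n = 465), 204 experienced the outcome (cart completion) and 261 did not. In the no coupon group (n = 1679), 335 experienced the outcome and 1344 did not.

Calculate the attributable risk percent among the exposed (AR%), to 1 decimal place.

54.5

From the description: a = 204, b = 261, c = 335, d = 1344.
Risk in exposed = 204/465 = 0.43871; risk in unexposed = 335/1679 = 0.19952.
RR = 0.43871/0.19952 = 2.19879
AR% = (RR − 1)/RR × 100 = (2.19879 − 1)/2.19879 × 100 = 54.5204%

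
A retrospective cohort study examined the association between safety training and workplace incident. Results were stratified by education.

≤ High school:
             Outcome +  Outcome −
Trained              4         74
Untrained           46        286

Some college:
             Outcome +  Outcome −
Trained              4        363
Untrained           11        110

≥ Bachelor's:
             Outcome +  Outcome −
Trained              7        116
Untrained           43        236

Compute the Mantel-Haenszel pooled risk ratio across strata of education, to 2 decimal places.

0.30

RR_MH = Σ(aᵢ·n₀ᵢ/nᵢ) / Σ(cᵢ·n₁ᵢ/nᵢ), with n₁ᵢ = aᵢ+bᵢ (exposed), n₀ᵢ = cᵢ+dᵢ (unexposed), nᵢ = n₁ᵢ+n₀ᵢ.
Stratum 1 (≤ High school): n₁ = 78, n₀ = 332, n = 410; a·n₀/n = 4·332/410 = 3.2390; c·n₁/n = 46·78/410 = 8.7512
Stratum 2 (Some college): n₁ = 367, n₀ = 121, n = 488; a·n₀/n = 4·121/488 = 0.9918; c·n₁/n = 11·367/488 = 8.2725
Stratum 3 (≥ Bachelor's): n₁ = 123, n₀ = 279, n = 402; a·n₀/n = 7·279/402 = 4.8582; c·n₁/n = 43·123/402 = 13.1567
RR_MH = (3.2390 + 0.9918 + 4.8582) / (8.7512 + 8.2725 + 13.1567) = 9.0890 / 30.1805 = 0.30116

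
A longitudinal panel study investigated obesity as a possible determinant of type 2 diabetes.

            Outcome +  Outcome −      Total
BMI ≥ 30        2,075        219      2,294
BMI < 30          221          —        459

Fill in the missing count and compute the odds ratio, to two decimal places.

10.20

The missing cell is in the unexposed row: 459 − 221 = 238.
So a = 2075, b = 219, c = 221, d = 238.
OR = (a·d)/(b·c) = (2075 × 238) / (219 × 221) = 493850 / 48399 = 10.20372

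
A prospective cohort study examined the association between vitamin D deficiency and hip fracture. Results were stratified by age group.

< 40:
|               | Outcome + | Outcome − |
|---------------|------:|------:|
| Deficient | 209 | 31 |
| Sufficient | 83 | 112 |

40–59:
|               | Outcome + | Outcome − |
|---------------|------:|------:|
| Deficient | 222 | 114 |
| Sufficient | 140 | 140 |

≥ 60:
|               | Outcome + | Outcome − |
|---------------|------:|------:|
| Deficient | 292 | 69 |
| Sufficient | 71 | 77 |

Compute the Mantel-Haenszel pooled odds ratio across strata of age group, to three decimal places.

3.581

OR_MH = Σ(aᵢdᵢ/nᵢ) / Σ(bᵢcᵢ/nᵢ), where nᵢ is the stratum total.
Stratum 1 (< 40): n = 435; a·d/n = 209·112/435 = 53.8115; b·c/n = 31·83/435 = 5.9149
Stratum 2 (40–59): n = 616; a·d/n = 222·140/616 = 50.4545; b·c/n = 114·140/616 = 25.9091
Stratum 3 (≥ 60): n = 509; a·d/n = 292·77/509 = 44.1729; b·c/n = 69·71/509 = 9.6248
OR_MH = (53.8115 + 50.4545 + 44.1729) / (5.9149 + 25.9091 + 9.6248) = 148.4389 / 41.4488 = 3.58126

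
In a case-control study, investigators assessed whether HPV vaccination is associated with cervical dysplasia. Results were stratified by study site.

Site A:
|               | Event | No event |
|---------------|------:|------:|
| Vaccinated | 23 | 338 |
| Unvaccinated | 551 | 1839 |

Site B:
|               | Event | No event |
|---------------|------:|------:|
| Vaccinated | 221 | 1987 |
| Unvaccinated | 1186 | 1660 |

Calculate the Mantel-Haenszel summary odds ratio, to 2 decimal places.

0.16

OR_MH = Σ(aᵢdᵢ/nᵢ) / Σ(bᵢcᵢ/nᵢ), where nᵢ is the stratum total.
Stratum 1 (Site A): n = 2751; a·d/n = 23·1839/2751 = 15.3751; b·c/n = 338·551/2751 = 67.6983
Stratum 2 (Site B): n = 5054; a·d/n = 221·1660/5054 = 72.5880; b·c/n = 1987·1186/5054 = 466.2806
OR_MH = (15.3751 + 72.5880) / (67.6983 + 466.2806) = 87.9632 / 533.9789 = 0.16473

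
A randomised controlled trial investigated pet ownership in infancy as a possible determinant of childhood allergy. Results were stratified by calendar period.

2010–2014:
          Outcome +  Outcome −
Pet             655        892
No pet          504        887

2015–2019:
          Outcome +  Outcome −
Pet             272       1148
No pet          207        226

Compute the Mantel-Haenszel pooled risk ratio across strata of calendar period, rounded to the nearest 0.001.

0.881

RR_MH = Σ(aᵢ·n₀ᵢ/nᵢ) / Σ(cᵢ·n₁ᵢ/nᵢ), with n₁ᵢ = aᵢ+bᵢ (exposed), n₀ᵢ = cᵢ+dᵢ (unexposed), nᵢ = n₁ᵢ+n₀ᵢ.
Stratum 1 (2010–2014): n₁ = 1547, n₀ = 1391, n = 2938; a·n₀/n = 655·1391/2938 = 310.1106; c·n₁/n = 504·1547/2938 = 265.3805
Stratum 2 (2015–2019): n₁ = 1420, n₀ = 433, n = 1853; a·n₀/n = 272·433/1853 = 63.5596; c·n₁/n = 207·1420/1853 = 158.6292
RR_MH = (310.1106 + 63.5596) / (265.3805 + 158.6292) = 373.6703 / 424.0098 = 0.88128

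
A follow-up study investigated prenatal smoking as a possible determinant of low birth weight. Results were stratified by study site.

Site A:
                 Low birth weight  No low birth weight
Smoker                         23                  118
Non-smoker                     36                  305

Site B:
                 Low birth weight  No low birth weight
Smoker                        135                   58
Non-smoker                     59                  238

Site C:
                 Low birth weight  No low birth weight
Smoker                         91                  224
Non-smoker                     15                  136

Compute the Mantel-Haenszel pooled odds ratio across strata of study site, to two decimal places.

OR_MH = Σ(aᵢdᵢ/nᵢ) / Σ(bᵢcᵢ/nᵢ), where nᵢ is the stratum total.
Stratum 1 (Site A): n = 482; a·d/n = 23·305/482 = 14.5539; b·c/n = 118·36/482 = 8.8133
Stratum 2 (Site B): n = 490; a·d/n = 135·238/490 = 65.5714; b·c/n = 58·59/490 = 6.9837
Stratum 3 (Site C): n = 466; a·d/n = 91·136/466 = 26.5579; b·c/n = 224·15/466 = 7.2103
OR_MH = (14.5539 + 65.5714 + 26.5579) / (8.8133 + 6.9837 + 7.2103) = 106.6833 / 23.0073 = 4.63694

4.64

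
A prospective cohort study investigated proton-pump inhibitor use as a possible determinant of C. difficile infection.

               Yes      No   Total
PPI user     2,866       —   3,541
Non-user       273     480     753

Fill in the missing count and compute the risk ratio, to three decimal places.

2.232

The missing cell is in the exposed row: 3541 − 2866 = 675.
So a = 2866, b = 675, c = 273, d = 480.
RR = [a/(a+b)] / [c/(c+d)] = (2866/3541) / (273/753) = 0.80938/0.36255 = 2.23245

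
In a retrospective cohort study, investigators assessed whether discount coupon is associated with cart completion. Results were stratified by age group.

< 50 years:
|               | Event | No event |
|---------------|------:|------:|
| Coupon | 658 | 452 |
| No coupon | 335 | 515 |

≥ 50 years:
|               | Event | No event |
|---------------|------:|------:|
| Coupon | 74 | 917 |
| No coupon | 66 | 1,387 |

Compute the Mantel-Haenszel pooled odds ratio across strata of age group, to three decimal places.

OR_MH = Σ(aᵢdᵢ/nᵢ) / Σ(bᵢcᵢ/nᵢ), where nᵢ is the stratum total.
Stratum 1 (< 50 years): n = 1960; a·d/n = 658·515/1960 = 172.8929; b·c/n = 452·335/1960 = 77.2551
Stratum 2 (≥ 50 years): n = 2444; a·d/n = 74·1387/2444 = 41.9959; b·c/n = 917·66/2444 = 24.7635
OR_MH = (172.8929 + 41.9959) / (77.2551 + 24.7635) = 214.8888 / 102.0186 = 2.10637

2.106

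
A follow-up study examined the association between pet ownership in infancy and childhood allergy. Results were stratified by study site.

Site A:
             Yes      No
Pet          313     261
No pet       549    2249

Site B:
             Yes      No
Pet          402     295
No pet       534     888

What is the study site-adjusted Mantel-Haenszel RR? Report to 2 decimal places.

RR_MH = Σ(aᵢ·n₀ᵢ/nᵢ) / Σ(cᵢ·n₁ᵢ/nᵢ), with n₁ᵢ = aᵢ+bᵢ (exposed), n₀ᵢ = cᵢ+dᵢ (unexposed), nᵢ = n₁ᵢ+n₀ᵢ.
Stratum 1 (Site A): n₁ = 574, n₀ = 2798, n = 3372; a·n₀/n = 313·2798/3372 = 259.7195; c·n₁/n = 549·574/3372 = 93.4537
Stratum 2 (Site B): n₁ = 697, n₀ = 1422, n = 2119; a·n₀/n = 402·1422/2119 = 269.7706; c·n₁/n = 534·697/2119 = 175.6479
RR_MH = (259.7195 + 269.7706) / (93.4537 + 175.6479) = 529.4901 / 269.1017 = 1.96762

1.97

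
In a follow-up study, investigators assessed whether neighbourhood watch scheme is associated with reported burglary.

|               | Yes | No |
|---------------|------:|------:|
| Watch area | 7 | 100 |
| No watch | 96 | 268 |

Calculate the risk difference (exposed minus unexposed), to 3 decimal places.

Cells: a = 7, b = 100, c = 96, d = 268.
Risk in exposed = 7/107 = 0.065421; risk in unexposed = 96/364 = 0.263736.
Risk difference = 0.065421 − 0.263736 = -0.198316

-0.198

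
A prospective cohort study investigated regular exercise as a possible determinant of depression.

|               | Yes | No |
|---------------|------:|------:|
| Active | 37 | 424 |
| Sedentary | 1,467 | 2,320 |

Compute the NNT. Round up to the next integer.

4

Risk in treated group = 37/461 = 0.08026; risk in control = 1467/3787 = 0.38738.
Absolute risk reduction = 0.38738 − 0.08026 = 0.30712
NNT = 1 / ARR = 1 / 0.30712 = 3.256 → round up → 4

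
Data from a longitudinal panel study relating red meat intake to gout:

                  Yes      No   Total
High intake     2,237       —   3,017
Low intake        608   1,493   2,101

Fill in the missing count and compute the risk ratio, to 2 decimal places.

The missing cell is in the exposed row: 3017 − 2237 = 780.
So a = 2237, b = 780, c = 608, d = 1493.
RR = [a/(a+b)] / [c/(c+d)] = (2237/3017) / (608/2101) = 0.74147/0.28939 = 2.56220

2.56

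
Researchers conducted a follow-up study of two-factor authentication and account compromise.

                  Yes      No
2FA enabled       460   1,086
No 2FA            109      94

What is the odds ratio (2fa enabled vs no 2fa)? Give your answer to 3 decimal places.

Cells: a = 460, b = 1086, c = 109, d = 94.
OR = (a·d)/(b·c) = (460 × 94) / (1086 × 109) = 43240 / 118374 = 0.36528
Exposure is associated with lower odds of account compromise (OR = 0.37 < 1).

0.365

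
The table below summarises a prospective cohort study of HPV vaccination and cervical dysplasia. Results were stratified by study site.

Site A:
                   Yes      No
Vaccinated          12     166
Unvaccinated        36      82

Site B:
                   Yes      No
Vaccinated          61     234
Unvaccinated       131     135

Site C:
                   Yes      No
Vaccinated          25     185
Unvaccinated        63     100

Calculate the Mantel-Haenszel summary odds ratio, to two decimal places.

0.23

OR_MH = Σ(aᵢdᵢ/nᵢ) / Σ(bᵢcᵢ/nᵢ), where nᵢ is the stratum total.
Stratum 1 (Site A): n = 296; a·d/n = 12·82/296 = 3.3243; b·c/n = 166·36/296 = 20.1892
Stratum 2 (Site B): n = 561; a·d/n = 61·135/561 = 14.6791; b·c/n = 234·131/561 = 54.6417
Stratum 3 (Site C): n = 373; a·d/n = 25·100/373 = 6.7024; b·c/n = 185·63/373 = 31.2466
OR_MH = (3.3243 + 14.6791 + 6.7024) / (20.1892 + 54.6417 + 31.2466) = 24.7059 / 106.0775 = 0.23290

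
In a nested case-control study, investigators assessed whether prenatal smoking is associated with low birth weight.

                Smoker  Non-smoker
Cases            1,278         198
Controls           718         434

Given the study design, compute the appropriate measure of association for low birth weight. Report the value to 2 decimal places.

Reading the table with exposure as columns: a = 1278 (Smoker, case), b = 718 (Smoker, non-case), c = 198 (Non-smoker, case), d = 434.
This is a nested case-control study: participants were sampled on outcome status, so risks in the source population cannot be estimated directly — relative risk is not valid here. The odds ratio is the appropriate measure.
OR = (a·d)/(b·c) = (1278 × 434) / (718 × 198) = 554652 / 142164 = 3.90149

3.90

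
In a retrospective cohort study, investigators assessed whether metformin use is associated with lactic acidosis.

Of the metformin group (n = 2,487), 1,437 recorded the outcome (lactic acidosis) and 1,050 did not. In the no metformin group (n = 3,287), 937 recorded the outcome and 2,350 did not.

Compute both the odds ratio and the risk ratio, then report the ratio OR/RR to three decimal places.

From the description: a = 1437, b = 1050, c = 937, d = 2350.
OR = (1437·2350)/(1050·937) = 3376950/983850 = 3.43238
Risk in exposed = 1437/2487 = 0.57780; risk in unexposed = 937/3287 = 0.28506; RR = 2.02694
OR/RR = 3.43238 / 2.02694 = 1.69338
The outcome is not rare, so the OR lies further from 1 than the RR.

1.693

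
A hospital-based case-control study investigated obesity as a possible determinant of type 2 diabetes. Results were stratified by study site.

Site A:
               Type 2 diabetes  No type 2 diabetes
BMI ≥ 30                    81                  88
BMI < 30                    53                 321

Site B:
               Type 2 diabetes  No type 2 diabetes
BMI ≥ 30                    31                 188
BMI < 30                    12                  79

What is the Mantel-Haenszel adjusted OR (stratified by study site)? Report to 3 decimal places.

3.516

OR_MH = Σ(aᵢdᵢ/nᵢ) / Σ(bᵢcᵢ/nᵢ), where nᵢ is the stratum total.
Stratum 1 (Site A): n = 543; a·d/n = 81·321/543 = 47.8840; b·c/n = 88·53/543 = 8.5893
Stratum 2 (Site B): n = 310; a·d/n = 31·79/310 = 7.9000; b·c/n = 188·12/310 = 7.2774
OR_MH = (47.8840 + 7.9000) / (8.5893 + 7.2774) = 55.7840 / 15.8667 = 3.51578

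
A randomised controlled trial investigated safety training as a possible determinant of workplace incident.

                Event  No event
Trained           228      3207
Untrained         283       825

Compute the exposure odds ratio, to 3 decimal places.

Cells: a = 228, b = 3207, c = 283, d = 825.
OR = (a·d)/(b·c) = (228 × 825) / (3207 × 283) = 188100 / 907581 = 0.20725
Exposure is associated with lower odds of workplace incident (OR = 0.21 < 1).

0.207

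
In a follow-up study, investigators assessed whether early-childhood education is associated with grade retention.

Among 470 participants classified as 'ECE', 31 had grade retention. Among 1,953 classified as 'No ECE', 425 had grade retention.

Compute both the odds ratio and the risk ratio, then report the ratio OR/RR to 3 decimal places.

0.838

From the description: a = 31, b = 439, c = 425, d = 1528.
OR = (31·1528)/(439·425) = 47368/186575 = 0.25388
Risk in exposed = 31/470 = 0.06596; risk in unexposed = 425/1953 = 0.21761; RR = 0.30309
OR/RR = 0.25388 / 0.30309 = 0.83763
The outcome is not rare, so the OR lies further from 1 than the RR.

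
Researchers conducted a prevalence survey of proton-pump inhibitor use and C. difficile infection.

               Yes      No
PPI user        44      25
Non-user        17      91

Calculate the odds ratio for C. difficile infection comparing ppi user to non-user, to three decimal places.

9.421

Cells: a = 44, b = 25, c = 17, d = 91.
OR = (a·d)/(b·c) = (44 × 91) / (25 × 17) = 4004 / 425 = 9.42118
The odds of C. difficile infection are about 9.42 times as high in the ppi user group.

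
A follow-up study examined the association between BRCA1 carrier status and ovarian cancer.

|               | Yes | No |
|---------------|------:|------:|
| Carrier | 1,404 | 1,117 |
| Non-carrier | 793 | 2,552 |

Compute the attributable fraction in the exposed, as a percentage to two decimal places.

Cells: a = 1404, b = 1117, c = 793, d = 2552.
Risk in exposed = 1404/2521 = 0.55692; risk in unexposed = 793/3345 = 0.23707.
RR = 0.55692/0.23707 = 2.34918
AR% = (RR − 1)/RR × 100 = (2.34918 − 1)/2.34918 × 100 = 57.4320%

57.43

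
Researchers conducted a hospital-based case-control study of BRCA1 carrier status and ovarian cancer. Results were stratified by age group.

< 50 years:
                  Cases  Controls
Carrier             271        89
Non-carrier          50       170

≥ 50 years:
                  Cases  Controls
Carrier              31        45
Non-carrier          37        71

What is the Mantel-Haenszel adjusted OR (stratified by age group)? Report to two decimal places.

OR_MH = Σ(aᵢdᵢ/nᵢ) / Σ(bᵢcᵢ/nᵢ), where nᵢ is the stratum total.
Stratum 1 (< 50 years): n = 580; a·d/n = 271·170/580 = 79.4310; b·c/n = 89·50/580 = 7.6724
Stratum 2 (≥ 50 years): n = 184; a·d/n = 31·71/184 = 11.9620; b·c/n = 45·37/184 = 9.0489
OR_MH = (79.4310 + 11.9620) / (7.6724 + 9.0489) = 91.3930 / 16.7213 = 5.46565

5.47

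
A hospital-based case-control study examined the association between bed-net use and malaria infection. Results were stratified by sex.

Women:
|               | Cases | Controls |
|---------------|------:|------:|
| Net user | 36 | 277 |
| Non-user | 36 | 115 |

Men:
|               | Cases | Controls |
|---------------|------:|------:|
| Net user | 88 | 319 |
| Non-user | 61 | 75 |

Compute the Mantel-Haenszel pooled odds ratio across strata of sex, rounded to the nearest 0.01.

0.37

OR_MH = Σ(aᵢdᵢ/nᵢ) / Σ(bᵢcᵢ/nᵢ), where nᵢ is the stratum total.
Stratum 1 (Women): n = 464; a·d/n = 36·115/464 = 8.9224; b·c/n = 277·36/464 = 21.4914
Stratum 2 (Men): n = 543; a·d/n = 88·75/543 = 12.1547; b·c/n = 319·61/543 = 35.8361
OR_MH = (8.9224 + 12.1547) / (21.4914 + 35.8361) = 21.0771 / 57.3275 = 0.36766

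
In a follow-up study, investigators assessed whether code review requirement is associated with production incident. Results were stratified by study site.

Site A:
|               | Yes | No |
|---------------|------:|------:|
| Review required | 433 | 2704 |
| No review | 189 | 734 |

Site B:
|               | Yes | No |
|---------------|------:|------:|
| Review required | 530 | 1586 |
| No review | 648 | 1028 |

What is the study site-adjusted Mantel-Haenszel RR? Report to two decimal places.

0.66

RR_MH = Σ(aᵢ·n₀ᵢ/nᵢ) / Σ(cᵢ·n₁ᵢ/nᵢ), with n₁ᵢ = aᵢ+bᵢ (exposed), n₀ᵢ = cᵢ+dᵢ (unexposed), nᵢ = n₁ᵢ+n₀ᵢ.
Stratum 1 (Site A): n₁ = 3137, n₀ = 923, n = 4060; a·n₀/n = 433·923/4060 = 98.4382; c·n₁/n = 189·3137/4060 = 146.0328
Stratum 2 (Site B): n₁ = 2116, n₀ = 1676, n = 3792; a·n₀/n = 530·1676/3792 = 234.2511; c·n₁/n = 648·2116/3792 = 361.5949
RR_MH = (98.4382 + 234.2511) / (146.0328 + 361.5949) = 332.6892 / 507.6277 = 0.65538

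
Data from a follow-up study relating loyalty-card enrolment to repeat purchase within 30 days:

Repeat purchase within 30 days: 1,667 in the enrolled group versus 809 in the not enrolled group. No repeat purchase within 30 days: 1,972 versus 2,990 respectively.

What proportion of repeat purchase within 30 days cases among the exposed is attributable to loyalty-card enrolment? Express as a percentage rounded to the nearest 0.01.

53.51

From the description: a = 1667, b = 1972, c = 809, d = 2990.
Risk in exposed = 1667/3639 = 0.45809; risk in unexposed = 809/3799 = 0.21295.
RR = 0.45809/0.21295 = 2.15117
AR% = (RR − 1)/RR × 100 = (2.15117 − 1)/2.15117 × 100 = 53.5136%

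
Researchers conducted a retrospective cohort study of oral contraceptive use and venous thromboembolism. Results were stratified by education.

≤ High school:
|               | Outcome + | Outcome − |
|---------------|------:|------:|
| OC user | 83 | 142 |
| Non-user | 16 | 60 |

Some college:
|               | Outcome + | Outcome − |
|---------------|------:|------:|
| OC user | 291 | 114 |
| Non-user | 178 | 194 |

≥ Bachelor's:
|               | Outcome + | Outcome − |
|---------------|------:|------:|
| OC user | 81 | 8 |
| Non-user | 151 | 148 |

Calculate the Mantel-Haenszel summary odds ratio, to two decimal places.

OR_MH = Σ(aᵢdᵢ/nᵢ) / Σ(bᵢcᵢ/nᵢ), where nᵢ is the stratum total.
Stratum 1 (≤ High school): n = 301; a·d/n = 83·60/301 = 16.5449; b·c/n = 142·16/301 = 7.5482
Stratum 2 (Some college): n = 777; a·d/n = 291·194/777 = 72.6564; b·c/n = 114·178/777 = 26.1158
Stratum 3 (≥ Bachelor's): n = 388; a·d/n = 81·148/388 = 30.8969; b·c/n = 8·151/388 = 3.1134
OR_MH = (16.5449 + 72.6564 + 30.8969) / (7.5482 + 26.1158 + 3.1134) = 120.0981 / 36.7774 = 3.26554

3.27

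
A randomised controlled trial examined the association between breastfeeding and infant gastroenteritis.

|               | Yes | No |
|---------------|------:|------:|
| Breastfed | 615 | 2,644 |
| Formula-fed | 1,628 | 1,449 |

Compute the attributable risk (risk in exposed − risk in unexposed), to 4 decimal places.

-0.3404

Cells: a = 615, b = 2644, c = 1628, d = 1449.
Risk in exposed = 615/3259 = 0.188708; risk in unexposed = 1628/3077 = 0.529087.
Risk difference = 0.188708 − 0.529087 = -0.340379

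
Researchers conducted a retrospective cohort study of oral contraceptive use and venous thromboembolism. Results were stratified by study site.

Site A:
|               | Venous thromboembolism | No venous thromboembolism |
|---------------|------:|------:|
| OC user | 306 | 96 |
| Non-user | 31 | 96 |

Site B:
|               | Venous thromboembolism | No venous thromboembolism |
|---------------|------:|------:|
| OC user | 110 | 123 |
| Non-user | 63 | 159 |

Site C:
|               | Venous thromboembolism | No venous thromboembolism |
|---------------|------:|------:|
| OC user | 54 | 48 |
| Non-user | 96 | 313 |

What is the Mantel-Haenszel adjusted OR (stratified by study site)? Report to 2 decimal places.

4.01

OR_MH = Σ(aᵢdᵢ/nᵢ) / Σ(bᵢcᵢ/nᵢ), where nᵢ is the stratum total.
Stratum 1 (Site A): n = 529; a·d/n = 306·96/529 = 55.5312; b·c/n = 96·31/529 = 5.6257
Stratum 2 (Site B): n = 455; a·d/n = 110·159/455 = 38.4396; b·c/n = 123·63/455 = 17.0308
Stratum 3 (Site C): n = 511; a·d/n = 54·313/511 = 33.0763; b·c/n = 48·96/511 = 9.0176
OR_MH = (55.5312 + 38.4396 + 33.0763) / (5.6257 + 17.0308 + 9.0176) = 127.0471 / 31.6741 = 4.01107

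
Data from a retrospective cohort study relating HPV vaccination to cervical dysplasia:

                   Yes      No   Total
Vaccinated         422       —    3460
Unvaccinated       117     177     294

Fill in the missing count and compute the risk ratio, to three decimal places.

0.306

The missing cell is in the exposed row: 3460 − 422 = 3038.
So a = 422, b = 3038, c = 117, d = 177.
RR = [a/(a+b)] / [c/(c+d)] = (422/3460) / (117/294) = 0.12197/0.39796 = 0.30648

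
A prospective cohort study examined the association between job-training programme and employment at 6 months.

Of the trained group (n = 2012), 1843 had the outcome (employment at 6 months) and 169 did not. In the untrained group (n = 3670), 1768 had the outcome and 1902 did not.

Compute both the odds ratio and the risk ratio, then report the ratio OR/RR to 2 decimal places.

6.17

From the description: a = 1843, b = 169, c = 1768, d = 1902.
OR = (1843·1902)/(169·1768) = 3505386/298792 = 11.73186
Risk in exposed = 1843/2012 = 0.91600; risk in unexposed = 1768/3670 = 0.48174; RR = 1.90143
OR/RR = 11.73186 / 1.90143 = 6.17001
The outcome is not rare, so the OR lies further from 1 than the RR.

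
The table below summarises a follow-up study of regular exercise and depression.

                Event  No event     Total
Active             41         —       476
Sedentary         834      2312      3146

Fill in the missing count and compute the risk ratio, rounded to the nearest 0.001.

The missing cell is in the exposed row: 476 − 41 = 435.
So a = 41, b = 435, c = 834, d = 2312.
RR = [a/(a+b)] / [c/(c+d)] = (41/476) / (834/3146) = 0.08613/0.26510 = 0.32491

0.325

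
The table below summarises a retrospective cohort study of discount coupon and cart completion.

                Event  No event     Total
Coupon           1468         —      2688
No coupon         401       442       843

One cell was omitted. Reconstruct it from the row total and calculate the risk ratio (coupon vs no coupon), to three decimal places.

The missing cell is in the exposed row: 2688 − 1468 = 1220.
So a = 1468, b = 1220, c = 401, d = 442.
RR = [a/(a+b)] / [c/(c+d)] = (1468/2688) / (401/843) = 0.54613/0.47568 = 1.14810

1.148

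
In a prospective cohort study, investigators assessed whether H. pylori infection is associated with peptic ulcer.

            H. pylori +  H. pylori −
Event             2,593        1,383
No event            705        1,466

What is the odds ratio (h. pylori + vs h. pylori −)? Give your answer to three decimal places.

3.899

Reading the table with exposure as columns: a = 2593 (H. pylori +, case), b = 705 (H. pylori +, non-case), c = 1383 (H. pylori −, case), d = 1466.
OR = (a·d)/(b·c) = (2593 × 1466) / (705 × 1383) = 3801338 / 975015 = 3.89875
The odds of peptic ulcer are about 3.90 times as high in the h. pylori + group.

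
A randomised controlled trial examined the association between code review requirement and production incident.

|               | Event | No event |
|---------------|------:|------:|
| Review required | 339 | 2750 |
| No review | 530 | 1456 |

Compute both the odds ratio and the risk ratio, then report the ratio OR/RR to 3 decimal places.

0.824

Cells: a = 339, b = 2750, c = 530, d = 1456.
OR = (339·1456)/(2750·530) = 493584/1457500 = 0.33865
Risk in exposed = 339/3089 = 0.10974; risk in unexposed = 530/1986 = 0.26687; RR = 0.41123
OR/RR = 0.33865 / 0.41123 = 0.82351
The outcome is not rare, so the OR lies further from 1 than the RR.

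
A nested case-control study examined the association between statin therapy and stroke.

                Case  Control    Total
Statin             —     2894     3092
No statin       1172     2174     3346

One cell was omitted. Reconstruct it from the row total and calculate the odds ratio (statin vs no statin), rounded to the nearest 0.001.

The missing cell is in the exposed row: 3092 − 2894 = 198.
So a = 198, b = 2894, c = 1172, d = 2174.
OR = (a·d)/(b·c) = (198 × 2174) / (2894 × 1172) = 430452 / 3391768 = 0.12691

0.127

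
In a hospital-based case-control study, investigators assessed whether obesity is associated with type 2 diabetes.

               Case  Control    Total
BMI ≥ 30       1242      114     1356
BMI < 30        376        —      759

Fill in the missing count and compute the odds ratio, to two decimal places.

The missing cell is in the unexposed row: 759 − 376 = 383.
So a = 1242, b = 114, c = 376, d = 383.
OR = (a·d)/(b·c) = (1242 × 383) / (114 × 376) = 475686 / 42864 = 11.09756

11.10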